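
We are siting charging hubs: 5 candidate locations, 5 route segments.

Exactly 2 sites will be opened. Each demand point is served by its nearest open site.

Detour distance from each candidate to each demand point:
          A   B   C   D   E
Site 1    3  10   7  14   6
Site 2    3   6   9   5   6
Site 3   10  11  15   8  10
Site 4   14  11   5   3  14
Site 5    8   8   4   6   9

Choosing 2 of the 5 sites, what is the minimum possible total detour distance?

23

Open {Site 2, Site 4}.
  A→Site 2 3, B→Site 2 6, C→Site 4 5, D→Site 4 3, E→Site 2 6  ⇒ total 23.
Compare {Site 2, Site 5}: total 24.
Compare {Site 1, Site 2}: total 27.
No size-2 selection does better; minimum is 23.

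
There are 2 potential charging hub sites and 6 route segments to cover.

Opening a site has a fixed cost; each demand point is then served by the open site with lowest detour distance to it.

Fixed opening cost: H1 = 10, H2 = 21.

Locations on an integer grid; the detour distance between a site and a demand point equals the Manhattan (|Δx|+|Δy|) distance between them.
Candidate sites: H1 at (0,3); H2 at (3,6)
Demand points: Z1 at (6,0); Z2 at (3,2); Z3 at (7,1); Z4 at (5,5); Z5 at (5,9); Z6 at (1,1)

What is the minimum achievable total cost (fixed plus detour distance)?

Open {H1}: assign each demand point to its cheapest open site.
  Z1→H1 9, Z2→H1 4, Z3→H1 9, Z4→H1 7, Z5→H1 11, Z6→H1 3
  detour distance 43, fixed 10 → total 53.
Compare {H2}: detour distance 37 + fixed 21 = 58.
Compare {H1, H2}: detour distance 33 + fixed 31 = 64.

53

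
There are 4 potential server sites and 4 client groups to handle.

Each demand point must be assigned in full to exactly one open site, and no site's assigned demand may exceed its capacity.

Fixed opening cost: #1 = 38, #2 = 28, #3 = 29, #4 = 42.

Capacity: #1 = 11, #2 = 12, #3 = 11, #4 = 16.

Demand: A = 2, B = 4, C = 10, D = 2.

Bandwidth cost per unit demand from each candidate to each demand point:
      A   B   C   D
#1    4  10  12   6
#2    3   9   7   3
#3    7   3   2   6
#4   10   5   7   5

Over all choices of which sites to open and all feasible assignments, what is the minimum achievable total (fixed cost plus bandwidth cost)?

Open {#2, #3}; cheapest assignment that respects the capacities:
  #2 (cap 12, load 8): A, B, D — cost 2×3 + 4×9 + 2×3 = 48
  #3 (cap 11, load 10): C — cost 10×2 = 20
  Shipping 68, fixed 57 → total 125.
  Any other capacity-feasible assignment to {#2, #3} ships for at least 68.
Compare {#3, #4}: its best feasible assignment gives total 141.
Compare {#1, #3}: its best feasible assignment gives total 147.
Every other set of open sites that can feasibly serve all demand totals ≥ 141 even under its best assignment. Minimum: 125.

125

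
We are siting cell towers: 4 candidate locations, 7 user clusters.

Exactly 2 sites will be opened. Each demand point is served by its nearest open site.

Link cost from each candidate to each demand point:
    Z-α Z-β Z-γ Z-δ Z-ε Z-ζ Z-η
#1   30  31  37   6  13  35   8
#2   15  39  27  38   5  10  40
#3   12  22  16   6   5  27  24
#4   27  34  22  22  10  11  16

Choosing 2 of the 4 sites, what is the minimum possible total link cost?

Open {#3, #4}.
  Z-α→#3 12, Z-β→#3 22, Z-γ→#3 16, Z-δ→#3 6, Z-ε→#3 5, Z-ζ→#4 11, Z-η→#4 16  ⇒ total 88.
Compare {#2, #3}: total 95.
Compare {#1, #3}: total 96.
No size-2 selection does better; minimum is 88.

88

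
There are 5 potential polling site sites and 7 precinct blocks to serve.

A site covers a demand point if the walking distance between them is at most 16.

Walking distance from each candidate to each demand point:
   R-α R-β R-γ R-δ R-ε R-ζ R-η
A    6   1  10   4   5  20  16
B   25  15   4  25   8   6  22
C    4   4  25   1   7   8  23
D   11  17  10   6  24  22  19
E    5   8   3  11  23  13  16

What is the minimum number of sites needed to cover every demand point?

2

Coverage sets (demand points within 16 of each site):
  A: {R-α, R-β, R-γ, R-δ, R-ε, R-η}
  B: {R-β, R-γ, R-ε, R-ζ}
  C: {R-α, R-β, R-δ, R-ε, R-ζ}
  D: {R-α, R-γ, R-δ}
  E: {R-α, R-β, R-γ, R-δ, R-ζ, R-η}
No single site covers all 7 demand points.
But {A, B} covers everything, so the minimum is 2.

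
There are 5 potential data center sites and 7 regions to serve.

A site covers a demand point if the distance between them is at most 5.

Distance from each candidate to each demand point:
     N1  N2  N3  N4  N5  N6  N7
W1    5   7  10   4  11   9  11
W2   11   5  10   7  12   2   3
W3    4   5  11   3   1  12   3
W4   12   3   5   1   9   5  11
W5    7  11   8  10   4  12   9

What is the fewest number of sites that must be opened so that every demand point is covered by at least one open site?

2

Coverage sets (demand points within 5 of each site):
  W1: {N1, N4}
  W2: {N2, N6, N7}
  W3: {N1, N2, N4, N5, N7}
  W4: {N2, N3, N4, N6}
  W5: {N5}
No single site covers all 7 demand points.
But {W3, W4} covers everything, so the minimum is 2.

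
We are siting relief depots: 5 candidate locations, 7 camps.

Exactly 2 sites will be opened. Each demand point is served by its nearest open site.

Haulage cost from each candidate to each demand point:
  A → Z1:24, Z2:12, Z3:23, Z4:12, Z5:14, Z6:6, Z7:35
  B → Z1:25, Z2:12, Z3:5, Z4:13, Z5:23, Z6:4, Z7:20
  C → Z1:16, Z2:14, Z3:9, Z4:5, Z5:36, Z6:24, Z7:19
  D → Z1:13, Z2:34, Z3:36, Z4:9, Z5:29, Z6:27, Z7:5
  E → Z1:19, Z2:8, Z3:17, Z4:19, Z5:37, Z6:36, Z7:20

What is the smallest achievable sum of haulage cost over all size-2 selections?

71

Open {B, D}.
  Z1→D 13, Z2→B 12, Z3→B 5, Z4→D 9, Z5→B 23, Z6→B 4, Z7→D 5  ⇒ total 71.
Compare {A, C}: total 81.
Compare {A, D}: total 82.
No size-2 selection does better; minimum is 71.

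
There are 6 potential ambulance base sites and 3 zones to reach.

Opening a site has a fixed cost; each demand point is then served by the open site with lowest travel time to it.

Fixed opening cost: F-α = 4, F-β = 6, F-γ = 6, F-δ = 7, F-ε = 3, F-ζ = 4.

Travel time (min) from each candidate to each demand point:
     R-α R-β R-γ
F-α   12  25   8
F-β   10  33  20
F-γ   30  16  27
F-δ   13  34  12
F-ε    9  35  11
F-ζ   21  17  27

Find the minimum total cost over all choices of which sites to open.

Open {F-ε, F-ζ}: assign each demand point to its cheapest open site.
  R-α→F-ε 9, R-β→F-ζ 17, R-γ→F-ε 11
  travel time 37, fixed 7 → total 44.
Compare {F-α, F-ζ}: travel time 37 + fixed 8 = 45.
Compare {F-γ, F-ε}: travel time 36 + fixed 9 = 45.
Compare {F-α, F-ε, F-ζ}: travel time 34 + fixed 11 = 45.
All other subsets cost ≥ 45. Minimum total cost: 44.

44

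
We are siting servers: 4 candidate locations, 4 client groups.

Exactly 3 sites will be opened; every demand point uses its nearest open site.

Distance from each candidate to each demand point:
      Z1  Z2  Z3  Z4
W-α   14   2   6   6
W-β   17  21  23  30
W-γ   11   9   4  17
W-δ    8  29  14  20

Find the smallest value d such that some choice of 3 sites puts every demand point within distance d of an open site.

Open {W-α, W-β, W-δ}.
  Farthest demand point is Z1 at distance 8 (to W-δ); all others are ≤ 8.
With {W-α, W-γ, W-δ} the worst case is 8.
With {W-α, W-β, W-γ} the worst case is 11.
No size-3 selection achieves below 8.

8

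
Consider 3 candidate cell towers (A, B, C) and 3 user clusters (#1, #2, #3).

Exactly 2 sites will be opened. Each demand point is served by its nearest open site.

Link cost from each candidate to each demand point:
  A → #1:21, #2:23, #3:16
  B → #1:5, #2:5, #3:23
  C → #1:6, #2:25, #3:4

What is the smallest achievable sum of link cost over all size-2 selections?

14

Open {B, C}.
  #1→B 5, #2→B 5, #3→C 4  ⇒ total 14.
Compare {A, B}: total 26.
Compare {A, C}: total 33.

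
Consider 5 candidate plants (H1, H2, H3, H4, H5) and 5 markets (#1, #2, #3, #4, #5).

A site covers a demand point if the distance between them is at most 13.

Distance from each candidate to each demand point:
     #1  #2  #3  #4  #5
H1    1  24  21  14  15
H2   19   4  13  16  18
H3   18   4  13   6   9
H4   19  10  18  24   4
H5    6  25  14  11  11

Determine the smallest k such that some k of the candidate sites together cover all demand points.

Coverage sets (demand points within 13 of each site):
  H1: {#1}
  H2: {#2, #3}
  H3: {#2, #3, #4, #5}
  H4: {#2, #5}
  H5: {#1, #4, #5}
No single site covers all 5 demand points.
But {H1, H3} covers everything, so the minimum is 2.

2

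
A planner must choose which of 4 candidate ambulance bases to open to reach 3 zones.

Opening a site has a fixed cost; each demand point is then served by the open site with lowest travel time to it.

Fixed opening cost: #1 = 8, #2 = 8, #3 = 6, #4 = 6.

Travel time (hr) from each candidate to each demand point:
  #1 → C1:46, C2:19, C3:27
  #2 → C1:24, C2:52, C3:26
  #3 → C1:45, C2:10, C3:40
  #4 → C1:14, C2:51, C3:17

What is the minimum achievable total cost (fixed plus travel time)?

Open {#3, #4}: assign each demand point to its cheapest open site.
  C1→#4 14, C2→#3 10, C3→#4 17
  travel time 41, fixed 12 → total 53.
Compare {#1, #3, #4}: travel time 41 + fixed 20 = 61.
Compare {#2, #3, #4}: travel time 41 + fixed 20 = 61.
Compare {#1, #4}: travel time 50 + fixed 14 = 64.
All other subsets cost ≥ 61. Minimum total cost: 53.

53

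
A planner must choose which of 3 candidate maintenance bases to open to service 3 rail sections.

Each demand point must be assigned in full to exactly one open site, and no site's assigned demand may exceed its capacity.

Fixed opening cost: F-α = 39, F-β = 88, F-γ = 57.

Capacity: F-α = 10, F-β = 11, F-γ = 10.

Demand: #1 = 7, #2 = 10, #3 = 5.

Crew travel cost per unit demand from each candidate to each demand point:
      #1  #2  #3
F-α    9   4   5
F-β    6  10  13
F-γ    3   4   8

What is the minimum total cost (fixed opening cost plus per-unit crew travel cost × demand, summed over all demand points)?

Open {F-α, F-β, F-γ}; cheapest assignment that respects the capacities:
  F-α (cap 10, load 5): #3 — cost 5×5 = 25
  F-β (cap 11, load 7): #1 — cost 7×6 = 42
  F-γ (cap 10, load 10): #2 — cost 10×4 = 40
  Shipping 107, fixed 184 → total 291.
  Any other capacity-feasible assignment to {F-α, F-β, F-γ} ships for at least 107.
Total demand is 22 and no other set of sites has combined capacity ≥ 22, so {F-α, F-β, F-γ} is the only feasible choice of open sites. Minimum: 291.

291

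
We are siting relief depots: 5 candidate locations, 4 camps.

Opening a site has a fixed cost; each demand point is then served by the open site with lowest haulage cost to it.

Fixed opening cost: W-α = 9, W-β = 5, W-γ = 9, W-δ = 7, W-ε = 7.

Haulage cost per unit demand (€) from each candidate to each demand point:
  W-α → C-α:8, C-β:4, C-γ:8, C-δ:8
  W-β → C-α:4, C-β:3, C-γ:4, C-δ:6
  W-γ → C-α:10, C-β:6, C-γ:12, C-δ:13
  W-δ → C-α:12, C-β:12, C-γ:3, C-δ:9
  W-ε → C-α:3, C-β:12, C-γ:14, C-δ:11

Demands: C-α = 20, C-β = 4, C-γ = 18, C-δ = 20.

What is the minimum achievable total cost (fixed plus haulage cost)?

265

Open {W-β, W-δ, W-ε}: assign each demand point to its cheapest open site.
  C-α→W-ε 20×3=60, C-β→W-β 4×3=12, C-γ→W-δ 18×3=54, C-δ→W-β 20×6=120
  haulage cost 246, fixed 19 → total 265.
Compare {W-α, W-β, W-δ, W-ε}: haulage cost 246 + fixed 28 = 274.
Compare {W-β, W-γ, W-δ, W-ε}: haulage cost 246 + fixed 28 = 274.
Compare {W-β, W-ε}: haulage cost 264 + fixed 12 = 276.
All other subsets cost ≥ 274. Minimum total cost: 265.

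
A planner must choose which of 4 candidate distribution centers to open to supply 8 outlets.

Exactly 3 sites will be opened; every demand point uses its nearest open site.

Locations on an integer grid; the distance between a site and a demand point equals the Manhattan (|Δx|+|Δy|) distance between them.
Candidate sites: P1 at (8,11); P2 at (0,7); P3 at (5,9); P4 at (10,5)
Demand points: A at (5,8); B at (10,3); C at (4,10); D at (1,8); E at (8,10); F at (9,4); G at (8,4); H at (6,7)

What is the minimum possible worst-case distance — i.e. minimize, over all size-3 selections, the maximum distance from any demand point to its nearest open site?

4

Open {P2, P3, P4}.
  Farthest demand point is E at distance 4 (to P3); all others are ≤ 4.
With {P1, P3, P4} the worst case is 5.
With {P1, P2, P4} the worst case is 6.
No size-3 selection achieves below 4.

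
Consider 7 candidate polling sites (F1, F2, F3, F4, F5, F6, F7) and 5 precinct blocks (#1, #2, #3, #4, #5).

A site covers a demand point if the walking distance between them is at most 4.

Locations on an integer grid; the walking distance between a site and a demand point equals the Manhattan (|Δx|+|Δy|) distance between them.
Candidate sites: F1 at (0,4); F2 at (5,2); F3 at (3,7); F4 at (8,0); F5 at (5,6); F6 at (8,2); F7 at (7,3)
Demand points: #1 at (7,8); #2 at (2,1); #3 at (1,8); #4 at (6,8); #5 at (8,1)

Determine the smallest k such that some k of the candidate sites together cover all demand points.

Coverage sets (demand points within 4 of each site):
  F1: {}
  F2: {#2, #5}
  F3: {#3, #4}
  F4: {#5}
  F5: {#1, #4}
  F6: {#5}
  F7: {#5}
No 2 sites suffice: every size-2 union leaves at least one demand point uncovered.
But {F2, F3, F5} covers everything, so the minimum is 3.

3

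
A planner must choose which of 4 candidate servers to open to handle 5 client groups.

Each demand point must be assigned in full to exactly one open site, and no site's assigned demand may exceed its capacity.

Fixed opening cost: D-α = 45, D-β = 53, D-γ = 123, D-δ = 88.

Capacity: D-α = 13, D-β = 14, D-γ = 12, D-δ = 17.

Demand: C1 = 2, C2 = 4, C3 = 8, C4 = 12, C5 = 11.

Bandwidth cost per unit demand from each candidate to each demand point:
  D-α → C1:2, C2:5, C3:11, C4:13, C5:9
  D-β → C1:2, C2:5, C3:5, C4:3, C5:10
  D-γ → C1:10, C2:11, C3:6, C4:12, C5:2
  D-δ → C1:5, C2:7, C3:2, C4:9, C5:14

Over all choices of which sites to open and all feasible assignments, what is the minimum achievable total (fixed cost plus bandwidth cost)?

369

Open {D-α, D-β, D-δ}; cheapest assignment that respects the capacities:
  D-α (cap 13, load 13): C1, C5 — cost 2×2 + 11×9 = 103
  D-β (cap 14, load 12): C4 — cost 12×3 = 36
  D-δ (cap 17, load 12): C2, C3 — cost 4×7 + 8×2 = 44
  Shipping 183, fixed 186 → total 369.
  Any other capacity-feasible assignment to {D-α, D-β, D-δ} ships for at least 183.
Compare {D-β, D-γ, D-δ}: its best feasible assignment gives total 370.
Compare {D-α, D-β, D-γ}: its best feasible assignment gives total 391.
Every other set of open sites that can feasibly serve all demand totals ≥ 370 even under its best assignment. Minimum: 369.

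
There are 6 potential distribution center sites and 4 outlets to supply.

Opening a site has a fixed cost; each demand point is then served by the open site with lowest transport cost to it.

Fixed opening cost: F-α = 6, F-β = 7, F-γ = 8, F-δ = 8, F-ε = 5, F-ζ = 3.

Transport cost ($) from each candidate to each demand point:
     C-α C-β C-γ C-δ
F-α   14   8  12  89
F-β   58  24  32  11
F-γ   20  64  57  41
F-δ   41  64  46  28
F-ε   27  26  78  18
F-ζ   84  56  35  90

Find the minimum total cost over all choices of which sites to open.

Open {F-α, F-β}: assign each demand point to its cheapest open site.
  C-α→F-α 14, C-β→F-α 8, C-γ→F-α 12, C-δ→F-β 11
  transport cost 45, fixed 13 → total 58.
Compare {F-α, F-β, F-ζ}: transport cost 45 + fixed 16 = 61.
Compare {F-α, F-ε}: transport cost 52 + fixed 11 = 63.
Compare {F-α, F-β, F-ε}: transport cost 45 + fixed 18 = 63.
All other subsets cost ≥ 61. Minimum total cost: 58.

58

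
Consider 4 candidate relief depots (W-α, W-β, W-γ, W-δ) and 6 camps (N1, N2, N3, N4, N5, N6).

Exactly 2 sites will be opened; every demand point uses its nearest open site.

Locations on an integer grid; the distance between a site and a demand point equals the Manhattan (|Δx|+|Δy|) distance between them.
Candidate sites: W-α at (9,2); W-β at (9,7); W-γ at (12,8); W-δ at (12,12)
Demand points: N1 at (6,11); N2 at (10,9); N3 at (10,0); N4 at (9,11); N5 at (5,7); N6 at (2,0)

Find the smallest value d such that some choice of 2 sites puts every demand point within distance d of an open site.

Open {W-α, W-β}.
  Farthest demand point is N6 at distance 9 (to W-α); all others are ≤ 9.
With {W-α, W-γ} the worst case is 9.
With {W-α, W-δ} the worst case is 9.
No size-2 selection achieves below 9.

9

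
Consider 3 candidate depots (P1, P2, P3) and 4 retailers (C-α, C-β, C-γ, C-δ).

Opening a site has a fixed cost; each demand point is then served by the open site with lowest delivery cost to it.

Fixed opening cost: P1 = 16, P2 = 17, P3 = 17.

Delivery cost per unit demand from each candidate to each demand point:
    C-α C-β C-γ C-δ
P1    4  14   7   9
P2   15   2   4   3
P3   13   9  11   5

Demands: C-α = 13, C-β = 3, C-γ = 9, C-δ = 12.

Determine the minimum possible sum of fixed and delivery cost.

Open {P1, P2}: assign each demand point to its cheapest open site.
  C-α→P1 13×4=52, C-β→P2 3×2=6, C-γ→P2 9×4=36, C-δ→P2 12×3=36
  delivery cost 130, fixed 33 → total 163.
Compare {P1, P2, P3}: delivery cost 130 + fixed 50 = 180.
Compare {P1, P3}: delivery cost 202 + fixed 33 = 235.
Compare {P1}: delivery cost 265 + fixed 16 = 281.
All other subsets cost ≥ 180. Minimum total cost: 163.

163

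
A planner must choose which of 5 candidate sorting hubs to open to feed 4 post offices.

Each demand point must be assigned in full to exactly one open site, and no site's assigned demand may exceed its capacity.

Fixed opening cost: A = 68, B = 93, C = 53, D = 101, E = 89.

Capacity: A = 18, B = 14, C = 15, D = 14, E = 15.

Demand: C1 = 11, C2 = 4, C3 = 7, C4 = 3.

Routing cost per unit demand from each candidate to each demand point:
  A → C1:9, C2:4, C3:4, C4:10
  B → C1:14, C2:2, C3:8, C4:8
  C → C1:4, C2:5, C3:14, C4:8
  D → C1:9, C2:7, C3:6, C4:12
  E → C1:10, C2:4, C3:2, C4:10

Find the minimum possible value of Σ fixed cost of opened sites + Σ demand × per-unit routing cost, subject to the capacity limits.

Open {A, C}; cheapest assignment that respects the capacities:
  A (cap 18, load 11): C2, C3 — cost 4×4 + 7×4 = 44
  C (cap 15, load 14): C1, C4 — cost 11×4 + 3×8 = 68
  Shipping 112, fixed 121 → total 233.
  Any other capacity-feasible assignment to {A, C} ships for at least 112.
Compare {C, E}: its best feasible assignment gives total 240.
Compare {B, C}: its best feasible assignment gives total 278.
Every other set of open sites that can feasibly serve all demand totals ≥ 240 even under its best assignment. Minimum: 233.

233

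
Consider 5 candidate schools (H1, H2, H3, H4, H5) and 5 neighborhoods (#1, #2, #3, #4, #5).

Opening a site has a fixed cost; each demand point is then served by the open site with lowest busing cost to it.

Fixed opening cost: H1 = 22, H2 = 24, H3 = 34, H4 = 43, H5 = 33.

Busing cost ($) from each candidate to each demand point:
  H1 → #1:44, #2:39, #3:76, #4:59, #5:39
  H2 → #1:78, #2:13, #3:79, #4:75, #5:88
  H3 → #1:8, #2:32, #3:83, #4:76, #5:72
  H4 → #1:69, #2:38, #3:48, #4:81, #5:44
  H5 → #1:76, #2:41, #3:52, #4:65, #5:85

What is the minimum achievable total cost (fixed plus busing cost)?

Open {H1, H3}: assign each demand point to its cheapest open site.
  #1→H3 8, #2→H3 32, #3→H1 76, #4→H1 59, #5→H1 39
  busing cost 214, fixed 56 → total 270.
Compare {H1, H2, H3}: busing cost 195 + fixed 80 = 275.
Compare {H1, H2}: busing cost 231 + fixed 46 = 277.
Compare {H1}: busing cost 257 + fixed 22 = 279.
All other subsets cost ≥ 275. Minimum total cost: 270.

270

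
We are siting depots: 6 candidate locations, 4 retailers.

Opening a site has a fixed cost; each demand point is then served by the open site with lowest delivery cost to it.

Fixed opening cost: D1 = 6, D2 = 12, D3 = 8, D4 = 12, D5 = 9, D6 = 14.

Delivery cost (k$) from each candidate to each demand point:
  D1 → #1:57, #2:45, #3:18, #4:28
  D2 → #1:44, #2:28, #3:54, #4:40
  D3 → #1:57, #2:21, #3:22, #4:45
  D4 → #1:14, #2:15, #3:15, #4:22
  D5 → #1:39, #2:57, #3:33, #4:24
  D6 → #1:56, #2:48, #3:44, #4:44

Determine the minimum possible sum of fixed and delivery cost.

Open {D4}: assign each demand point to its cheapest open site.
  #1→D4 14, #2→D4 15, #3→D4 15, #4→D4 22
  delivery cost 66, fixed 12 → total 78.
Compare {D1, D4}: delivery cost 66 + fixed 18 = 84.
Compare {D3, D4}: delivery cost 66 + fixed 20 = 86.
Compare {D4, D5}: delivery cost 66 + fixed 21 = 87.
All other subsets cost ≥ 84. Minimum total cost: 78.

78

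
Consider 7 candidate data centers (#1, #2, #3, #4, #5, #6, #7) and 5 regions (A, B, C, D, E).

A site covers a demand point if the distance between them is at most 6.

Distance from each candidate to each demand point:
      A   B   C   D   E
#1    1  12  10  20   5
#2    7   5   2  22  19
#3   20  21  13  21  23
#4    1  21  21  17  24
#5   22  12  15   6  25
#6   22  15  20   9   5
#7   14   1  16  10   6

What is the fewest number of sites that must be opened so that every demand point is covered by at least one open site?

Coverage sets (demand points within 6 of each site):
  #1: {A, E}
  #2: {B, C}
  #3: {}
  #4: {A}
  #5: {D}
  #6: {E}
  #7: {B, E}
No 2 sites suffice: every size-2 union leaves at least one demand point uncovered.
But {#1, #2, #5} covers everything, so the minimum is 3.

3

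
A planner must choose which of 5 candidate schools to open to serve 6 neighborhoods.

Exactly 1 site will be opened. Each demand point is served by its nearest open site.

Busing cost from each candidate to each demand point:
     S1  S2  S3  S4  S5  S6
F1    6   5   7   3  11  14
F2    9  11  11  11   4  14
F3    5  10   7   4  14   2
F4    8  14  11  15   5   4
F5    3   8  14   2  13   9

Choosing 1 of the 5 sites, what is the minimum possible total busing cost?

42

Open {F3}.
  S1→F3 5, S2→F3 10, S3→F3 7, S4→F3 4, S5→F3 14, S6→F3 2  ⇒ total 42.
Compare {F1}: total 46.
Compare {F5}: total 49.
No size-1 selection does better; minimum is 42.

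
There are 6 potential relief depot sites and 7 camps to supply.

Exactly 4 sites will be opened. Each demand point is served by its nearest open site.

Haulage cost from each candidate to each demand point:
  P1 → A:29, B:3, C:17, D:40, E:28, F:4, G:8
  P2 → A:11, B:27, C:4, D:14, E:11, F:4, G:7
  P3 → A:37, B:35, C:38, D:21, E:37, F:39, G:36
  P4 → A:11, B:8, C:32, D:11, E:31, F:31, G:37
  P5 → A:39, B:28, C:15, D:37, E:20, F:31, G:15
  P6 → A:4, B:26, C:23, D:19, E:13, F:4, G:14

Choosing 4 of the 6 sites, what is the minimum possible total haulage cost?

Open {P1, P2, P4, P6}.
  A→P6 4, B→P1 3, C→P2 4, D→P4 11, E→P2 11, F→P1 4, G→P2 7  ⇒ total 44.
Compare {P1, P2, P3, P6}: total 47.
Compare {P1, P2, P5, P6}: total 47.
No size-4 selection does better; minimum is 44.

44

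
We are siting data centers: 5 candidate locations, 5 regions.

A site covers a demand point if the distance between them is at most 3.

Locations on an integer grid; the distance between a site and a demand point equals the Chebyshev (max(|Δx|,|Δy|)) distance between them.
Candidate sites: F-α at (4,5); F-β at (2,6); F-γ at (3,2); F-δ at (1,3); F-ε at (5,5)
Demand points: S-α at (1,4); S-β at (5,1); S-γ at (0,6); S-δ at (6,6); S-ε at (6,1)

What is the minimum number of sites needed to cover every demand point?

3

Coverage sets (demand points within 3 of each site):
  F-α: {S-α, S-δ}
  F-β: {S-α, S-γ}
  F-γ: {S-α, S-β, S-ε}
  F-δ: {S-α, S-γ}
  F-ε: {S-δ}
No 2 sites suffice: every size-2 union leaves at least one demand point uncovered.
But {F-α, F-β, F-γ} covers everything, so the minimum is 3.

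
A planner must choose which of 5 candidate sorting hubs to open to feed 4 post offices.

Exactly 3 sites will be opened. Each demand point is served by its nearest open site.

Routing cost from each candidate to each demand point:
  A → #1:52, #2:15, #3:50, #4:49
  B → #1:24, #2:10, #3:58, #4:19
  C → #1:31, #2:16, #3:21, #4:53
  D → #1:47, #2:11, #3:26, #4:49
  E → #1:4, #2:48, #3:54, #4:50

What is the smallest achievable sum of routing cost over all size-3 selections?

54

Open {B, C, E}.
  #1→E 4, #2→B 10, #3→C 21, #4→B 19  ⇒ total 54.
Compare {B, D, E}: total 59.
Compare {A, B, C}: total 74.
No size-3 selection does better; minimum is 54.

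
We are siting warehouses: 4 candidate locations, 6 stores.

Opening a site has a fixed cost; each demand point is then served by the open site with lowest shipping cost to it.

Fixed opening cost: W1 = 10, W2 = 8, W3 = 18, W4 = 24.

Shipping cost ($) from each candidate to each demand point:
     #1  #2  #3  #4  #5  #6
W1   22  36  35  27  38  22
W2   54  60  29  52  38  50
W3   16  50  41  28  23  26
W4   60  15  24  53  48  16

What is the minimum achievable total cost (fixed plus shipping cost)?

Open {W3, W4}: assign each demand point to its cheapest open site.
  #1→W3 16, #2→W4 15, #3→W4 24, #4→W3 28, #5→W3 23, #6→W4 16
  shipping cost 122, fixed 42 → total 164.
Compare {W2, W3, W4}: shipping cost 122 + fixed 50 = 172.
Compare {W1, W3, W4}: shipping cost 121 + fixed 52 = 173.
Compare {W1, W4}: shipping cost 142 + fixed 34 = 176.
All other subsets cost ≥ 172. Minimum total cost: 164.

164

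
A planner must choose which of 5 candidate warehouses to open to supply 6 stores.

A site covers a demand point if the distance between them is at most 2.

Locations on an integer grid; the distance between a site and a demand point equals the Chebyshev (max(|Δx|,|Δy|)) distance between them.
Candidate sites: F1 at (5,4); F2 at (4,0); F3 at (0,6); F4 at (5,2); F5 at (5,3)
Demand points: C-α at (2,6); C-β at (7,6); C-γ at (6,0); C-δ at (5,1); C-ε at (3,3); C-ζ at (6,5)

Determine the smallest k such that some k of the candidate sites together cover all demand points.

Coverage sets (demand points within 2 of each site):
  F1: {C-β, C-ε, C-ζ}
  F2: {C-γ, C-δ}
  F3: {C-α}
  F4: {C-γ, C-δ, C-ε}
  F5: {C-δ, C-ε, C-ζ}
No 2 sites suffice: every size-2 union leaves at least one demand point uncovered.
But {F1, F2, F3} covers everything, so the minimum is 3.

3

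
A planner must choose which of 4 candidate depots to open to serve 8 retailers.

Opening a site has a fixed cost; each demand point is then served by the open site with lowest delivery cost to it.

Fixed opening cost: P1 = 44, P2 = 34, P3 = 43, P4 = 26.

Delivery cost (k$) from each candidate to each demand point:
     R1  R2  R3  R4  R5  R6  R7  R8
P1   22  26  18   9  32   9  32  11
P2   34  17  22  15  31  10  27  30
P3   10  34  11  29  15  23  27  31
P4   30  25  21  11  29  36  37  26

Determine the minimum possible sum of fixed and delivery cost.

Open {P1}: assign each demand point to its cheapest open site.
  R1→P1 22, R2→P1 26, R3→P1 18, R4→P1 9, R5→P1 32, R6→P1 9, R7→P1 32, R8→P1 11
  delivery cost 159, fixed 44 → total 203.
Compare {P1, P3}: delivery cost 118 + fixed 87 = 205.
Compare {P2, P3}: delivery cost 135 + fixed 77 = 212.
Compare {P3, P4}: delivery cost 148 + fixed 69 = 217.
All other subsets cost ≥ 205. Minimum total cost: 203.

203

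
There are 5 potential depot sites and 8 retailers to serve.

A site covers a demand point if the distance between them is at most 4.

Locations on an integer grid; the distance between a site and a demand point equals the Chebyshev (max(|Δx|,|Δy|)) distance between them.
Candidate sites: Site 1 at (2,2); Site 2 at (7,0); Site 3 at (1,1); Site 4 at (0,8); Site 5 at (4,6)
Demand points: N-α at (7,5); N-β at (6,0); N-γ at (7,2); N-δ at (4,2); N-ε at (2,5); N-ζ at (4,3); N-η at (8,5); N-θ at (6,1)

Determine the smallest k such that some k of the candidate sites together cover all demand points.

2

Coverage sets (demand points within 4 of each site):
  Site 1: {N-β, N-δ, N-ε, N-ζ, N-θ}
  Site 2: {N-β, N-γ, N-δ, N-ζ, N-θ}
  Site 3: {N-δ, N-ε, N-ζ}
  Site 4: {N-ε}
  Site 5: {N-α, N-γ, N-δ, N-ε, N-ζ, N-η}
No single site covers all 8 demand points.
But {Site 1, Site 5} covers everything, so the minimum is 2.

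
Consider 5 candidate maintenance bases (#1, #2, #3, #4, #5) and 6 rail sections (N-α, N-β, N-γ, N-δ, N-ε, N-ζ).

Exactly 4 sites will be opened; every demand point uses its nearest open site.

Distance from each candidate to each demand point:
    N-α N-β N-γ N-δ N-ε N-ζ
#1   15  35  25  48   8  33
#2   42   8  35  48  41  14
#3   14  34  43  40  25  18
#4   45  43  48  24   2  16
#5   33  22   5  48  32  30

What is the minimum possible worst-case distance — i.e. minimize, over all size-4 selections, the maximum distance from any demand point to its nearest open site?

Open {#1, #2, #4, #5}.
  Farthest demand point is N-δ at distance 24 (to #4); all others are ≤ 24.
With {#1, #3, #4, #5} the worst case is 24.
With {#2, #3, #4, #5} the worst case is 24.
No size-4 selection achieves below 24.

24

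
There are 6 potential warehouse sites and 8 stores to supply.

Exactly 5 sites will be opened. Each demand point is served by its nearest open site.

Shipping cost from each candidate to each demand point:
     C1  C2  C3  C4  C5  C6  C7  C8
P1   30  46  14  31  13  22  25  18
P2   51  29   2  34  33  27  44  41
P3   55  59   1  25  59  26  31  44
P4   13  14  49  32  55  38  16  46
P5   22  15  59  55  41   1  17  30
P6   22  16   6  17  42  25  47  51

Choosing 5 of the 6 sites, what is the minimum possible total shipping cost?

Open {P1, P3, P4, P5, P6}.
  C1→P4 13, C2→P4 14, C3→P3 1, C4→P6 17, C5→P1 13, C6→P5 1, C7→P4 16, C8→P1 18  ⇒ total 93.
Compare {P1, P2, P4, P5, P6}: total 94.
Compare {P1, P2, P3, P4, P5}: total 101.
No size-5 selection does better; minimum is 93.

93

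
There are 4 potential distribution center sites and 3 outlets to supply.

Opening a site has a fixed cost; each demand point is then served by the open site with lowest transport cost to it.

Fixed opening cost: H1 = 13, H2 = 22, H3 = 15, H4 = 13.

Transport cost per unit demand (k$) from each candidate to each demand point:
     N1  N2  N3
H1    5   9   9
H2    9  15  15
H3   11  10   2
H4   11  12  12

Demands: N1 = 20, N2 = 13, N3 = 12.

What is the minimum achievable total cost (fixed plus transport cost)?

Open {H1, H3}: assign each demand point to its cheapest open site.
  N1→H1 20×5=100, N2→H1 13×9=117, N3→H3 12×2=24
  transport cost 241, fixed 28 → total 269.
Compare {H1, H3, H4}: transport cost 241 + fixed 41 = 282.
Compare {H1, H2, H3}: transport cost 241 + fixed 50 = 291.
Compare {H1, H2, H3, H4}: transport cost 241 + fixed 63 = 304.
All other subsets cost ≥ 282. Minimum total cost: 269.

269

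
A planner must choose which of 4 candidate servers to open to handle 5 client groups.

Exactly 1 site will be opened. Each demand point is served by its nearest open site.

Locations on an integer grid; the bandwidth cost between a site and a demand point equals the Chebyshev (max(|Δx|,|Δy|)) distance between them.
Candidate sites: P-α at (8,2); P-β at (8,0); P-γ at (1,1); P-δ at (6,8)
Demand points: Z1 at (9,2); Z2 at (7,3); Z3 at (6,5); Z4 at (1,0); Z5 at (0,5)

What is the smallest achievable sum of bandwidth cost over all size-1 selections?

Open {P-α}.
  Z1→P-α 1, Z2→P-α 1, Z3→P-α 3, Z4→P-α 7, Z5→P-α 8  ⇒ total 20.
Compare {P-γ}: total 24.
Compare {P-β}: total 25.
No size-1 selection does better; minimum is 20.

20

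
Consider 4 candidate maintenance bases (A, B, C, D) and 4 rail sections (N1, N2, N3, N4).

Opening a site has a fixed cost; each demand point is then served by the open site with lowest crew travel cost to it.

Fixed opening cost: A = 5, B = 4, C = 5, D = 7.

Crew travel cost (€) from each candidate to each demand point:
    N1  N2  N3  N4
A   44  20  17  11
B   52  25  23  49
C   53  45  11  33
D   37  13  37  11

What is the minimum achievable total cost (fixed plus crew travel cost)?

Open {C, D}: assign each demand point to its cheapest open site.
  N1→D 37, N2→D 13, N3→C 11, N4→D 11
  crew travel cost 72, fixed 12 → total 84.
Compare {B, C, D}: crew travel cost 72 + fixed 16 = 88.
Compare {A, C, D}: crew travel cost 72 + fixed 17 = 89.
Compare {A, D}: crew travel cost 78 + fixed 12 = 90.
All other subsets cost ≥ 88. Minimum total cost: 84.

84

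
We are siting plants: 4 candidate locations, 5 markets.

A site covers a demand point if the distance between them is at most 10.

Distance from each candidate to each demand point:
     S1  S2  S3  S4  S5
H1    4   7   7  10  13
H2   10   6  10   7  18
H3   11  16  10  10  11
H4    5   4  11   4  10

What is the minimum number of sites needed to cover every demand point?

2

Coverage sets (demand points within 10 of each site):
  H1: {S1, S2, S3, S4}
  H2: {S1, S2, S3, S4}
  H3: {S3, S4}
  H4: {S1, S2, S4, S5}
No single site covers all 5 demand points.
But {H1, H4} covers everything, so the minimum is 2.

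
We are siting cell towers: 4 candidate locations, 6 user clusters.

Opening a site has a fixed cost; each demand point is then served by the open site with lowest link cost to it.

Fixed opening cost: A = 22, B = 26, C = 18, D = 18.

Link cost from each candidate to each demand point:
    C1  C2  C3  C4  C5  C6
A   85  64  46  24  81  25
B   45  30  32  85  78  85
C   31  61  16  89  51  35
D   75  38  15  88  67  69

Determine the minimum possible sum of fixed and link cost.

242

Open {A, C, D}: assign each demand point to its cheapest open site.
  C1→C 31, C2→D 38, C3→D 15, C4→A 24, C5→C 51, C6→A 25
  link cost 184, fixed 58 → total 242.
Compare {A, B, C}: link cost 177 + fixed 66 = 243.
Compare {A, C}: link cost 208 + fixed 40 = 248.
Compare {A, B, C, D}: link cost 176 + fixed 84 = 260.
All other subsets cost ≥ 243. Minimum total cost: 242.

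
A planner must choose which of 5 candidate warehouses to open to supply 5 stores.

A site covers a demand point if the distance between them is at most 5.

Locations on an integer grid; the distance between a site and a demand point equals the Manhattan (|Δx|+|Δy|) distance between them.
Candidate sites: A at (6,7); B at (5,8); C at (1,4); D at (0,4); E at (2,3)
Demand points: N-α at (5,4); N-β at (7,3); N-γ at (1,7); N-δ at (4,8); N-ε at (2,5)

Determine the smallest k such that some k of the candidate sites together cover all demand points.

Coverage sets (demand points within 5 of each site):
  A: {N-α, N-β, N-γ, N-δ}
  B: {N-α, N-γ, N-δ}
  C: {N-α, N-γ, N-ε}
  D: {N-α, N-γ, N-ε}
  E: {N-α, N-β, N-γ, N-ε}
No single site covers all 5 demand points.
But {A, C} covers everything, so the minimum is 2.

2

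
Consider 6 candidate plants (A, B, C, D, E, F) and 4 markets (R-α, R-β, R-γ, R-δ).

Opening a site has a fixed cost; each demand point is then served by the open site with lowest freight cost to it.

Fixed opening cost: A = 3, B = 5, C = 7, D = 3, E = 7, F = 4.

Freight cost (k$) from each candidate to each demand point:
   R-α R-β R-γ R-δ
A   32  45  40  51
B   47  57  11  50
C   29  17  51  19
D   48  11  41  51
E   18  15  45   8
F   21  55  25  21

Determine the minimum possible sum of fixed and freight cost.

63

Open {B, D, E}: assign each demand point to its cheapest open site.
  R-α→E 18, R-β→D 11, R-γ→B 11, R-δ→E 8
  freight cost 48, fixed 15 → total 63.
Compare {B, E}: freight cost 52 + fixed 12 = 64.
Compare {A, B, D, E}: freight cost 48 + fixed 18 = 66.
Compare {A, B, E}: freight cost 52 + fixed 15 = 67.
All other subsets cost ≥ 64. Minimum total cost: 63.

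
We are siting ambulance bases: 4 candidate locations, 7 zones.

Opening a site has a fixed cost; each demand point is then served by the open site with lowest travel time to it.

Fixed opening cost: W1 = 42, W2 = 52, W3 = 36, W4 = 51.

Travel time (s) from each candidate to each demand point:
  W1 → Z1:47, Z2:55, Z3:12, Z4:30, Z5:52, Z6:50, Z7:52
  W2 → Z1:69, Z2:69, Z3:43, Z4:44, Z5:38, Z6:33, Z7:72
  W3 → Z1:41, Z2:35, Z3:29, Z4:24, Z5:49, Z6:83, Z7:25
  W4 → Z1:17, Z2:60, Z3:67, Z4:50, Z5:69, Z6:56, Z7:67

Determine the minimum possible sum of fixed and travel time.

Open {W2, W3}: assign each demand point to its cheapest open site.
  Z1→W3 41, Z2→W3 35, Z3→W3 29, Z4→W3 24, Z5→W2 38, Z6→W2 33, Z7→W3 25
  travel time 225, fixed 88 → total 313.
Compare {W1, W3}: travel time 236 + fixed 78 = 314.
Compare {W3}: travel time 286 + fixed 36 = 322.
Compare {W3, W4}: travel time 235 + fixed 87 = 322.
All other subsets cost ≥ 314. Minimum total cost: 313.

313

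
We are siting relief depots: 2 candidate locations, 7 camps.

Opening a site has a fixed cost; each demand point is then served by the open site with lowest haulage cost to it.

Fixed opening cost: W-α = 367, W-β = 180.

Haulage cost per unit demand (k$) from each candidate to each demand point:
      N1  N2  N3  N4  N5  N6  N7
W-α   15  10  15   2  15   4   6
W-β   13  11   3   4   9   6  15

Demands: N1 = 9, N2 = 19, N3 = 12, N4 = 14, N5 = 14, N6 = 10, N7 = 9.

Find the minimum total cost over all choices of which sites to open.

Open {W-β}: assign each demand point to its cheapest open site.
  N1→W-β 9×13=117, N2→W-β 19×11=209, N3→W-β 12×3=36, N4→W-β 14×4=56, N5→W-β 14×9=126, N6→W-β 10×6=60, N7→W-β 9×15=135
  haulage cost 739, fixed 180 → total 919.
Compare {W-α, W-β}: haulage cost 591 + fixed 547 = 1138.
Compare {W-α}: haulage cost 837 + fixed 367 = 1204.

919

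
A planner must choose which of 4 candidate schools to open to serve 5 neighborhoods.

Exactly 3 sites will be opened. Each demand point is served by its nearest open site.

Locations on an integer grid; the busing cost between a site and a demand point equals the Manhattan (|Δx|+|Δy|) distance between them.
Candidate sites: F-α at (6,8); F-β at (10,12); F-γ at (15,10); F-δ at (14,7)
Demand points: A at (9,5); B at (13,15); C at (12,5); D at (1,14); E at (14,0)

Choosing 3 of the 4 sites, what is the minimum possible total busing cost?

34

Open {F-α, F-β, F-δ}.
  A→F-α 6, B→F-β 6, C→F-δ 4, D→F-α 11, E→F-δ 7  ⇒ total 34.
Compare {F-α, F-γ, F-δ}: total 35.
Compare {F-β, F-γ, F-δ}: total 35.
No size-3 selection does better; minimum is 34.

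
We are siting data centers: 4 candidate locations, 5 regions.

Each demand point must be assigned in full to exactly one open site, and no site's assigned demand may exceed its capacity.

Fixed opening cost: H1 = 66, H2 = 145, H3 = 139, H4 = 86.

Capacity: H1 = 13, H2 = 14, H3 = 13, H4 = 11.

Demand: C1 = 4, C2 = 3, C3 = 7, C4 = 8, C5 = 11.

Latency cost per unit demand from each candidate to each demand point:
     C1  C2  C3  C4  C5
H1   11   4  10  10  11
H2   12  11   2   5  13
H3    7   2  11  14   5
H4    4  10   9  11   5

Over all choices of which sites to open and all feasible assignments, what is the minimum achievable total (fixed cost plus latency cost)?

506

Open {H1, H2, H4}; cheapest assignment that respects the capacities:
  H1 (cap 13, load 11): C2, C4 — cost 3×4 + 8×10 = 92
  H2 (cap 14, load 11): C1, C3 — cost 4×12 + 7×2 = 62
  H4 (cap 11, load 11): C5 — cost 11×5 = 55
  Shipping 209, fixed 297 → total 506.
  Any other capacity-feasible assignment to {H1, H2, H4} ships for at least 209.
Compare {H1, H3, H4}: its best feasible assignment gives total 517.
Compare {H1, H2, H3}: its best feasible assignment gives total 559.
Every other set of open sites that can feasibly serve all demand totals ≥ 517 even under its best assignment. Minimum: 506.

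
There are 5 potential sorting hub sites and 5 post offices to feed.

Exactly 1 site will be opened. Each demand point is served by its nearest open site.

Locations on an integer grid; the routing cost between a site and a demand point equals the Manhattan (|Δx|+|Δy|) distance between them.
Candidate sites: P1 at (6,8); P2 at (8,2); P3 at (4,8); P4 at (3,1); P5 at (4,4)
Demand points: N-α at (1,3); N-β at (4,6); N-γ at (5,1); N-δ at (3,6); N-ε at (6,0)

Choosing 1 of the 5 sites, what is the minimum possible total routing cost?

Open {P5}.
  N-α→P5 4, N-β→P5 2, N-γ→P5 4, N-δ→P5 3, N-ε→P5 6  ⇒ total 19.
Compare {P4}: total 21.
Compare {P3}: total 31.
No size-1 selection does better; minimum is 19.

19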